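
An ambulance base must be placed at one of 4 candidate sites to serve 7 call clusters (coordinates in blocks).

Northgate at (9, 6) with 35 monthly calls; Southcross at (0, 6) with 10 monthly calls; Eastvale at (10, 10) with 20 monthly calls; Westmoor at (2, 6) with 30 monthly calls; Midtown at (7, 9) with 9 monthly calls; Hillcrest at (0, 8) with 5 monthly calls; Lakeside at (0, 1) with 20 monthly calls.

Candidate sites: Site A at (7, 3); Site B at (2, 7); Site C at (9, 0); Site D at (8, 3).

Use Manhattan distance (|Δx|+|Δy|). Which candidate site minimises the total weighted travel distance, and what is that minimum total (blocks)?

Site B, total 798 blocks

Total weighted distance at each candidate:
  Site A (7, 3): total = 1009
  Site B (2, 7): total = 798
  Site C (9, 0): total = 1354
  Site D (8, 3): total = 1028
Minimum is at Site B with total 798 blocks.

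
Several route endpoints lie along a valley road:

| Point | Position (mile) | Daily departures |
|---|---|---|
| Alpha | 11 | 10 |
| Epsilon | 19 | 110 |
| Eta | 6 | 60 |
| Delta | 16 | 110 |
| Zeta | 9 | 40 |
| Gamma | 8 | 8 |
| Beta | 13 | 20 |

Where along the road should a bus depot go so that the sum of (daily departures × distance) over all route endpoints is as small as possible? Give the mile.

x = 16

For a sum of weighted absolute distances on a line, the optimum is the weighted median (not the mean). Total weight W = 358; half-weight = 179.
Sort by position and accumulate weight:
  mile 6 (Eta, w=60) → cum 60
  mile 8 (Gamma, w=8) → cum 68
  mile 9 (Zeta, w=40) → cum 108
  mile 11 (Alpha, w=10) → cum 118
  mile 13 (Beta, w=20) → cum 138
  mile 16 (Delta, w=110) → cum 248  ≥ 179 → median here
  mile 19 (Epsilon, w=110) → cum 358
Optimal location: mile 16.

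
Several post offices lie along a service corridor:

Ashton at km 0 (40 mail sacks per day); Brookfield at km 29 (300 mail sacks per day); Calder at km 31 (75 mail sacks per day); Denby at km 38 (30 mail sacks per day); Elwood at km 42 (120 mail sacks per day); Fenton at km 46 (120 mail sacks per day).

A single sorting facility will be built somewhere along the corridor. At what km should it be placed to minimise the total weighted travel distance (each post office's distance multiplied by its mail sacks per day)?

For a sum of weighted absolute distances on a line, the optimum is the weighted median (not the mean). Total weight W = 685; half-weight = 342.5.
Sort by position and accumulate weight:
  km 0 (Ashton, w=40) → cum 40
  km 29 (Brookfield, w=300) → cum 340
  km 31 (Calder, w=75) → cum 415  ≥ 342.5 → median here
  km 38 (Denby, w=30) → cum 445
  km 42 (Elwood, w=120) → cum 565
  km 46 (Fenton, w=120) → cum 685
Optimal location: km 31.

x = 31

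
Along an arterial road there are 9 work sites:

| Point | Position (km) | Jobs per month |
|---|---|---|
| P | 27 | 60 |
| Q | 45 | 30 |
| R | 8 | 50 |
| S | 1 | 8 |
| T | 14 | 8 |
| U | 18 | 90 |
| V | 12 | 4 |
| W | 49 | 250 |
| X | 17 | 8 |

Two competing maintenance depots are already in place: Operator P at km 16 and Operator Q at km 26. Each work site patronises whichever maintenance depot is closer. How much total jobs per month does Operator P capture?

The indifferent point is the midpoint (16+26)/2 = 21; work sites left of it (closer to Operator P at 16) go to Operator P, those right go to Operator Q.
  S at 1 (w=8) → Operator P
  R at 8 (w=50) → Operator P
  V at 12 (w=4) → Operator P
  T at 14 (w=8) → Operator P
  X at 17 (w=8) → Operator P
  U at 18 (w=90) → Operator P
  P at 27 (w=60) → Operator Q
  Q at 45 (w=30) → Operator Q
  W at 49 (w=250) → Operator Q
Operator P captures 168; Operator Q captures 340.

168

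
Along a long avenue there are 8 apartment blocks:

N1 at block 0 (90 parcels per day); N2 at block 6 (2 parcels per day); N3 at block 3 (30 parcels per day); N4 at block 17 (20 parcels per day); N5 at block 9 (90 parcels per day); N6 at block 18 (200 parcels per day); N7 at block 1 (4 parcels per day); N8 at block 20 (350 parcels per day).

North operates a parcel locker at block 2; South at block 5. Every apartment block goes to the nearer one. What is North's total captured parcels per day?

124

The indifferent point is the midpoint (2+5)/2 = 3.5; apartment blocks left of it (closer to North at 2) go to North, those right go to South.
  N1 at 0 (w=90) → North
  N7 at 1 (w=4) → North
  N3 at 3 (w=30) → North
  N2 at 6 (w=2) → South
  N5 at 9 (w=90) → South
  N4 at 17 (w=20) → South
  N6 at 18 (w=200) → South
  N8 at 20 (w=350) → South
North captures 124; South captures 662.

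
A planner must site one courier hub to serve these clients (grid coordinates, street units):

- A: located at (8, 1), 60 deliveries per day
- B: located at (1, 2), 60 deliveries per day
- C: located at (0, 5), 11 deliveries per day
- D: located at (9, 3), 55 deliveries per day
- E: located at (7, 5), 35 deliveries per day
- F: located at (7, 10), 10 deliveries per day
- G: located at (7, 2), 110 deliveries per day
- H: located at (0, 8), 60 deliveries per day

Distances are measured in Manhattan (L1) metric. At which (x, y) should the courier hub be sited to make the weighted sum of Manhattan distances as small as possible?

(7, 2)

Manhattan distance separates: Σwᵢ(|x−xᵢ|+|y−yᵢ|) = Σwᵢ|x−xᵢ| + Σwᵢ|y−yᵢ|, so x and y are optimised independently as 1-D weighted medians.
Total weight W = 401; half = 200.5.
x-coordinate, sorted with cumulative weight:
  x=0 (C, w=11) cum 11
  x=0 (H, w=60) cum 71
  x=1 (B, w=60) cum 131
  x=7 (E, w=35) cum 166
  x=7 (F, w=10) cum 176
  x=7 (G, w=110) cum 286  ← median
  x=8 (A, w=60) cum 346
  x=9 (D, w=55) cum 401
⇒ x* = 7
y-coordinate, sorted with cumulative weight:
  y=1 (A, w=60) cum 60
  y=2 (B, w=60) cum 120
  y=2 (G, w=110) cum 230  ← median
  y=3 (D, w=55) cum 285
  y=5 (C, w=11) cum 296
  y=5 (E, w=35) cum 331
  y=8 (H, w=60) cum 391
  y=10 (F, w=10) cum 401
⇒ y* = 2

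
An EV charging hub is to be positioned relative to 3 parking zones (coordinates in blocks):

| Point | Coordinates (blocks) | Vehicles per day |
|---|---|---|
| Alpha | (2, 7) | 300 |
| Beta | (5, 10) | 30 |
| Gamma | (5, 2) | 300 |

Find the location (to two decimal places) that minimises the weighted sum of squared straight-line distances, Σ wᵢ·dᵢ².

(3.57, 4.76)

The minimiser of Σwᵢ‖p−pᵢ‖² is the weighted centroid p* = (Σwᵢpᵢ)/(Σwᵢ).
Σwᵢ = 630.
Σwᵢxᵢ = 300·2 + 30·5 + 300·5 = 2250.
Σwᵢyᵢ = 300·7 + 30·10 + 300·2 = 3000.
x* = 2250/630 = 3.57, y* = 3000/630 = 4.76.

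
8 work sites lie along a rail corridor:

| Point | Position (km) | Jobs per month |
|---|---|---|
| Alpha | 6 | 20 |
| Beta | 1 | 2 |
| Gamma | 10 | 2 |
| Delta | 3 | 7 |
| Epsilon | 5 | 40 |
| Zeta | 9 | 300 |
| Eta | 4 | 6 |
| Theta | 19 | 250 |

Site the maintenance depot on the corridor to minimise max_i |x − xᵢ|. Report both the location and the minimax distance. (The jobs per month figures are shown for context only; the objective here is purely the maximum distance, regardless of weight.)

location 10, max distance 9

The 1-center on a line is the midpoint of the two extreme points: leftmost at 1, rightmost at 19.
Optimal location = (1 + 19)/2 = 10; maximum distance = (19 − 1)/2 = 9.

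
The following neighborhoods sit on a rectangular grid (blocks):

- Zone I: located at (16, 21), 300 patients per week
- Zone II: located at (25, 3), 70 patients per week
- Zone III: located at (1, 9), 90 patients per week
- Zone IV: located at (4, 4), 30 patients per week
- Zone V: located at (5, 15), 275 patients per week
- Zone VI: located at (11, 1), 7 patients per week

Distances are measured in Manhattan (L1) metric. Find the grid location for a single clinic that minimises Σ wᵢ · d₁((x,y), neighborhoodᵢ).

Manhattan distance separates: Σwᵢ(|x−xᵢ|+|y−yᵢ|) = Σwᵢ|x−xᵢ| + Σwᵢ|y−yᵢ|, so x and y are optimised independently as 1-D weighted medians.
Total weight W = 772; half = 386.
x-coordinate, sorted with cumulative weight:
  x=1 (Zone III, w=90) cum 90
  x=4 (Zone IV, w=30) cum 120
  x=5 (Zone V, w=275) cum 395  ← median
  x=11 (Zone VI, w=7) cum 402
  x=16 (Zone I, w=300) cum 702
  x=25 (Zone II, w=70) cum 772
⇒ x* = 5
y-coordinate, sorted with cumulative weight:
  y=1 (Zone VI, w=7) cum 7
  y=3 (Zone II, w=70) cum 77
  y=4 (Zone IV, w=30) cum 107
  y=9 (Zone III, w=90) cum 197
  y=15 (Zone V, w=275) cum 472  ← median
  y=21 (Zone I, w=300) cum 772
⇒ y* = 15

(5, 15)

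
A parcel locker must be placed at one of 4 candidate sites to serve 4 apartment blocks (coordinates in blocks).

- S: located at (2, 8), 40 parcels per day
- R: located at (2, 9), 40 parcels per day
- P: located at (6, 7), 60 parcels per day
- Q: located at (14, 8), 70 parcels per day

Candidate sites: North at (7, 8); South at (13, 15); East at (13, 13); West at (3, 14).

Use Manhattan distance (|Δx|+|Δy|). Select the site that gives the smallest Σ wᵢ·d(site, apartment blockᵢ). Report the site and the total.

Total weighted distance at each candidate:
  North (7, 8): total = 1050
  South (13, 15): total = 2860
  East (13, 13): total = 2440
  West (3, 14): total = 2310
Minimum is at North with total 1050 blocks.

North, total 1050 blocks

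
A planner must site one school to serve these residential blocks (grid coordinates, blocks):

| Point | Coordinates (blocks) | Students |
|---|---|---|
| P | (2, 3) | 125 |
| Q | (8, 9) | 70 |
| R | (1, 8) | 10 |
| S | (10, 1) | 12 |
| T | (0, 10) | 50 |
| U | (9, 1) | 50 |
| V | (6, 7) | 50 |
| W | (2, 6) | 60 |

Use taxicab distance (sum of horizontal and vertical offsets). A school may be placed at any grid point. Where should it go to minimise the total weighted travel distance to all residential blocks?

Manhattan distance separates: Σwᵢ(|x−xᵢ|+|y−yᵢ|) = Σwᵢ|x−xᵢ| + Σwᵢ|y−yᵢ|, so x and y are optimised independently as 1-D weighted medians.
Total weight W = 427; half = 213.5.
x-coordinate, sorted with cumulative weight:
  x=0 (T, w=50) cum 50
  x=1 (R, w=10) cum 60
  x=2 (P, w=125) cum 185
  x=2 (W, w=60) cum 245  ← median
  x=6 (V, w=50) cum 295
  x=8 (Q, w=70) cum 365
  x=9 (U, w=50) cum 415
  x=10 (S, w=12) cum 427
⇒ x* = 2
y-coordinate, sorted with cumulative weight:
  y=1 (S, w=12) cum 12
  y=1 (U, w=50) cum 62
  y=3 (P, w=125) cum 187
  y=6 (W, w=60) cum 247  ← median
  y=7 (V, w=50) cum 297
  y=8 (R, w=10) cum 307
  y=9 (Q, w=70) cum 377
  y=10 (T, w=50) cum 427
⇒ y* = 6

(2, 6)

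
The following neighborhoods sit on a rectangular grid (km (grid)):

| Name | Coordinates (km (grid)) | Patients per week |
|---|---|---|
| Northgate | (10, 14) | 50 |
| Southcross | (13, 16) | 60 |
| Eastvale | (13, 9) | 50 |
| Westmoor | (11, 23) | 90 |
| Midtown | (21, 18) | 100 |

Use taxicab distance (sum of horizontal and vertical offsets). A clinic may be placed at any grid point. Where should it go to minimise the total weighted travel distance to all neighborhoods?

(13, 18)

Manhattan distance separates: Σwᵢ(|x−xᵢ|+|y−yᵢ|) = Σwᵢ|x−xᵢ| + Σwᵢ|y−yᵢ|, so x and y are optimised independently as 1-D weighted medians.
Total weight W = 350; half = 175.
x-coordinate, sorted with cumulative weight:
  x=10 (Northgate, w=50) cum 50
  x=11 (Westmoor, w=90) cum 140
  x=13 (Southcross, w=60) cum 200  ← median
  x=13 (Eastvale, w=50) cum 250
  x=21 (Midtown, w=100) cum 350
⇒ x* = 13
y-coordinate, sorted with cumulative weight:
  y=9 (Eastvale, w=50) cum 50
  y=14 (Northgate, w=50) cum 100
  y=16 (Southcross, w=60) cum 160
  y=18 (Midtown, w=100) cum 260  ← median
  y=23 (Westmoor, w=90) cum 350
⇒ y* = 18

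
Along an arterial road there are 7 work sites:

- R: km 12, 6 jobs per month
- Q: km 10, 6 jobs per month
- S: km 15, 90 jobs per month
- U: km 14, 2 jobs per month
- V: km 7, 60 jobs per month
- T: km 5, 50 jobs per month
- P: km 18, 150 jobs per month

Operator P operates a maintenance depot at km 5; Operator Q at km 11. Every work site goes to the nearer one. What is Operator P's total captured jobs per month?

The indifferent point is the midpoint (5+11)/2 = 8; work sites left of it (closer to Operator P at 5) go to Operator P, those right go to Operator Q.
  T at 5 (w=50) → Operator P
  V at 7 (w=60) → Operator P
  Q at 10 (w=6) → Operator Q
  R at 12 (w=6) → Operator Q
  U at 14 (w=2) → Operator Q
  S at 15 (w=90) → Operator Q
  P at 18 (w=150) → Operator Q
Operator P captures 110; Operator Q captures 254.

110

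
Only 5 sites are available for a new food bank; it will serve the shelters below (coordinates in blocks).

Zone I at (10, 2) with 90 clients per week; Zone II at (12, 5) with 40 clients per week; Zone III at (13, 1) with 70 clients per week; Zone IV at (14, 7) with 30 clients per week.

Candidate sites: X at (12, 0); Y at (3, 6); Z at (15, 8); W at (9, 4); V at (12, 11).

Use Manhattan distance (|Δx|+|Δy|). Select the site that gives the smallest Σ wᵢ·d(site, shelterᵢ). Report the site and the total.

X, total 970 blocks

Total weighted distance at each candidate:
  X (12, 0): total = 970
  Y (3, 6): total = 2800
  Z (15, 8): total = 1920
  W (9, 4): total = 1160
  V (12, 11): total = 2180
Minimum is at X with total 970 blocks.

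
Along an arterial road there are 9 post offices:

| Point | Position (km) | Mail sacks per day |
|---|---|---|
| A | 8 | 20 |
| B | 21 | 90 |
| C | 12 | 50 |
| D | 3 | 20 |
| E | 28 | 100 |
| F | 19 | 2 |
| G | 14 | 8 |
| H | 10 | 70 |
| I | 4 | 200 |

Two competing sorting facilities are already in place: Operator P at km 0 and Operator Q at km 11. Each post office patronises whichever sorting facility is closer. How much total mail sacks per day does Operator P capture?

220

The indifferent point is the midpoint (0+11)/2 = 5.5; post offices left of it (closer to Operator P at 0) go to Operator P, those right go to Operator Q.
  D at 3 (w=20) → Operator P
  I at 4 (w=200) → Operator P
  A at 8 (w=20) → Operator Q
  H at 10 (w=70) → Operator Q
  C at 12 (w=50) → Operator Q
  G at 14 (w=8) → Operator Q
  F at 19 (w=2) → Operator Q
  B at 21 (w=90) → Operator Q
  E at 28 (w=100) → Operator Q
Operator P captures 220; Operator Q captures 340.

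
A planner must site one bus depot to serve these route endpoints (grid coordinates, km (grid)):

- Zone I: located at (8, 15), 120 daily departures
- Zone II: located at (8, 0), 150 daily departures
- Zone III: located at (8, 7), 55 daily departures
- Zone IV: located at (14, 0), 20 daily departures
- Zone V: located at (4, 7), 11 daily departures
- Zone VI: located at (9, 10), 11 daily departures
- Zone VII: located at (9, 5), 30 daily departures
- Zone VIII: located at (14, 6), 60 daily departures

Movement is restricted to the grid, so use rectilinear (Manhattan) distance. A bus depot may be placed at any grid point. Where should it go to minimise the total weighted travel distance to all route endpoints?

Manhattan distance separates: Σwᵢ(|x−xᵢ|+|y−yᵢ|) = Σwᵢ|x−xᵢ| + Σwᵢ|y−yᵢ|, so x and y are optimised independently as 1-D weighted medians.
Total weight W = 457; half = 228.5.
x-coordinate, sorted with cumulative weight:
  x=4 (Zone V, w=11) cum 11
  x=8 (Zone I, w=120) cum 131
  x=8 (Zone II, w=150) cum 281  ← median
  x=8 (Zone III, w=55) cum 336
  x=9 (Zone VI, w=11) cum 347
  x=9 (Zone VII, w=30) cum 377
  x=14 (Zone IV, w=20) cum 397
  x=14 (Zone VIII, w=60) cum 457
⇒ x* = 8
y-coordinate, sorted with cumulative weight:
  y=0 (Zone II, w=150) cum 150
  y=0 (Zone IV, w=20) cum 170
  y=5 (Zone VII, w=30) cum 200
  y=6 (Zone VIII, w=60) cum 260  ← median
  y=7 (Zone III, w=55) cum 315
  y=7 (Zone V, w=11) cum 326
  y=10 (Zone VI, w=11) cum 337
  y=15 (Zone I, w=120) cum 457
⇒ y* = 6

(8, 6)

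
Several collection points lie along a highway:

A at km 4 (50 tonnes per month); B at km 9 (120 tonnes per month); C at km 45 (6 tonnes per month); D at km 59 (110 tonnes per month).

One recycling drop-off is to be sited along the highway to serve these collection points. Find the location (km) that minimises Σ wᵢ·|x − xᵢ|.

For a sum of weighted absolute distances on a line, the optimum is the weighted median (not the mean). Total weight W = 286; half-weight = 143.
Sort by position and accumulate weight:
  km 4 (A, w=50) → cum 50
  km 9 (B, w=120) → cum 170  ≥ 143 → median here
  km 45 (C, w=6) → cum 176
  km 59 (D, w=110) → cum 286
Optimal location: km 9.

x = 9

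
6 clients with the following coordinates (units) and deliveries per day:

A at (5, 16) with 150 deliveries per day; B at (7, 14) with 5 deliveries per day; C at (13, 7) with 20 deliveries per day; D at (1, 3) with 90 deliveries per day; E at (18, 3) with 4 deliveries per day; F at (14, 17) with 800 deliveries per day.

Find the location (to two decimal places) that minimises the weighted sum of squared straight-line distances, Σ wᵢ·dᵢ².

(11.61, 15.43)

The minimiser of Σwᵢ‖p−pᵢ‖² is the weighted centroid p* = (Σwᵢpᵢ)/(Σwᵢ).
Σwᵢ = 1069.
Σwᵢxᵢ = 150·5 + 5·7 + 20·13 + 90·1 + 4·18 + 800·14 = 12407.
Σwᵢyᵢ = 150·16 + 5·14 + 20·7 + 90·3 + 4·3 + 800·17 = 16492.
x* = 12407/1069 = 11.61, y* = 16492/1069 = 15.43.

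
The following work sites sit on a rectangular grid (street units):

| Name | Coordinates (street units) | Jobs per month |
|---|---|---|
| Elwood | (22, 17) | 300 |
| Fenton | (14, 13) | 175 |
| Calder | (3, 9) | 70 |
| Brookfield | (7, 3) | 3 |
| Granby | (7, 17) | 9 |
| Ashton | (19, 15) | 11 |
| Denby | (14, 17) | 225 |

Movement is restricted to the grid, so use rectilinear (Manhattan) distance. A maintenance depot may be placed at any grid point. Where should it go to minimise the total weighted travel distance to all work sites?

(14, 17)

Manhattan distance separates: Σwᵢ(|x−xᵢ|+|y−yᵢ|) = Σwᵢ|x−xᵢ| + Σwᵢ|y−yᵢ|, so x and y are optimised independently as 1-D weighted medians.
Total weight W = 793; half = 396.5.
x-coordinate, sorted with cumulative weight:
  x=3 (Calder, w=70) cum 70
  x=7 (Brookfield, w=3) cum 73
  x=7 (Granby, w=9) cum 82
  x=14 (Fenton, w=175) cum 257
  x=14 (Denby, w=225) cum 482  ← median
  x=19 (Ashton, w=11) cum 493
  x=22 (Elwood, w=300) cum 793
⇒ x* = 14
y-coordinate, sorted with cumulative weight:
  y=3 (Brookfield, w=3) cum 3
  y=9 (Calder, w=70) cum 73
  y=13 (Fenton, w=175) cum 248
  y=15 (Ashton, w=11) cum 259
  y=17 (Elwood, w=300) cum 559  ← median
  y=17 (Granby, w=9) cum 568
  y=17 (Denby, w=225) cum 793
⇒ y* = 17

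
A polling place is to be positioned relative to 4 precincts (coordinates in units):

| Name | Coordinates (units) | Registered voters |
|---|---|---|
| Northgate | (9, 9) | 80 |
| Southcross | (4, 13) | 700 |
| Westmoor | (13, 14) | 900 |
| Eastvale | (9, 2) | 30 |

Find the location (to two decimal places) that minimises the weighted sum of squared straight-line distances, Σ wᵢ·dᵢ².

(9.06, 13.15)

The minimiser of Σwᵢ‖p−pᵢ‖² is the weighted centroid p* = (Σwᵢpᵢ)/(Σwᵢ).
Σwᵢ = 1710.
Σwᵢxᵢ = 80·9 + 700·4 + 900·13 + 30·9 = 15490.
Σwᵢyᵢ = 80·9 + 700·13 + 900·14 + 30·2 = 22480.
x* = 15490/1710 = 9.06, y* = 22480/1710 = 13.15.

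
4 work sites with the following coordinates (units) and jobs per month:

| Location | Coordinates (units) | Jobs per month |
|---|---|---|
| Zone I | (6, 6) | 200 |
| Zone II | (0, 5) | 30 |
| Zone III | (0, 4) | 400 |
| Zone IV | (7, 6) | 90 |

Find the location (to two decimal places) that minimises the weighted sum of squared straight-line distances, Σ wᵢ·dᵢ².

(2.54, 4.85)

The minimiser of Σwᵢ‖p−pᵢ‖² is the weighted centroid p* = (Σwᵢpᵢ)/(Σwᵢ).
Σwᵢ = 720.
Σwᵢxᵢ = 200·6 + 30·0 + 400·0 + 90·7 = 1830.
Σwᵢyᵢ = 200·6 + 30·5 + 400·4 + 90·6 = 3490.
x* = 1830/720 = 2.54, y* = 3490/720 = 4.85.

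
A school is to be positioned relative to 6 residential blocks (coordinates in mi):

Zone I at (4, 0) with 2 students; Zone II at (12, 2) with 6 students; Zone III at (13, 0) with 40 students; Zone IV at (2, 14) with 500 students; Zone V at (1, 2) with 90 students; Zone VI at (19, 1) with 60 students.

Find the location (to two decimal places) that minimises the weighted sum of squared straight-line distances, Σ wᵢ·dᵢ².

(4.05, 10.39)

The minimiser of Σwᵢ‖p−pᵢ‖² is the weighted centroid p* = (Σwᵢpᵢ)/(Σwᵢ).
Σwᵢ = 698.
Σwᵢxᵢ = 2·4 + 6·12 + 40·13 + 500·2 + 90·1 + 60·19 = 2830.
Σwᵢyᵢ = 2·0 + 6·2 + 40·0 + 500·14 + 90·2 + 60·1 = 7252.
x* = 2830/698 = 4.05, y* = 7252/698 = 10.39.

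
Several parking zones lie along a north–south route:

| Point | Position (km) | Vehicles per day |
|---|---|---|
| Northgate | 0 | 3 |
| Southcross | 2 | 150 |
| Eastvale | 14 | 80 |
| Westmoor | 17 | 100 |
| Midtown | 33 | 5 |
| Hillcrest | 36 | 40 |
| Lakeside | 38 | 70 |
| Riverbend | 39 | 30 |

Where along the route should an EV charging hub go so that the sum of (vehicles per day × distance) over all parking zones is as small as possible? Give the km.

For a sum of weighted absolute distances on a line, the optimum is the weighted median (not the mean). Total weight W = 478; half-weight = 239.
Sort by position and accumulate weight:
  km 0 (Northgate, w=3) → cum 3
  km 2 (Southcross, w=150) → cum 153
  km 14 (Eastvale, w=80) → cum 233
  km 17 (Westmoor, w=100) → cum 333  ≥ 239 → median here
  km 33 (Midtown, w=5) → cum 338
  km 36 (Hillcrest, w=40) → cum 378
  km 38 (Lakeside, w=70) → cum 448
  km 39 (Riverbend, w=30) → cum 478
Optimal location: km 17.

x = 17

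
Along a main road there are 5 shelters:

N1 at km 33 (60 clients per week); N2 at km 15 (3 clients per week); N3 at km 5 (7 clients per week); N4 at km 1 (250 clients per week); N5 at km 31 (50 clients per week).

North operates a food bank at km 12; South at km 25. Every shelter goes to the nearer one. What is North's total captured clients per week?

The indifferent point is the midpoint (12+25)/2 = 18.5; shelters left of it (closer to North at 12) go to North, those right go to South.
  N4 at 1 (w=250) → North
  N3 at 5 (w=7) → North
  N2 at 15 (w=3) → North
  N5 at 31 (w=50) → South
  N1 at 33 (w=60) → South
North captures 260; South captures 110.

260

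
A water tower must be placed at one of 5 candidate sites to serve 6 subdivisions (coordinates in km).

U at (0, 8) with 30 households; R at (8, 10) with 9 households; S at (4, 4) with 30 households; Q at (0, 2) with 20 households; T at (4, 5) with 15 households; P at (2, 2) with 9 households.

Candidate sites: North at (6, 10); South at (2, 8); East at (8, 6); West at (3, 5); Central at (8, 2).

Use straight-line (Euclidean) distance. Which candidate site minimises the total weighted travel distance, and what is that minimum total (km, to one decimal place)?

Total weighted distance at each candidate:
  North (6, 10): total = 758.7
  South (2, 8): total = 485.7
  East (8, 6): total = 723.2
  West (3, 5): total = 361.7
  Central (8, 2): total = 795.2
Minimum is at West with total 361.7 km.

West, total 361.7 km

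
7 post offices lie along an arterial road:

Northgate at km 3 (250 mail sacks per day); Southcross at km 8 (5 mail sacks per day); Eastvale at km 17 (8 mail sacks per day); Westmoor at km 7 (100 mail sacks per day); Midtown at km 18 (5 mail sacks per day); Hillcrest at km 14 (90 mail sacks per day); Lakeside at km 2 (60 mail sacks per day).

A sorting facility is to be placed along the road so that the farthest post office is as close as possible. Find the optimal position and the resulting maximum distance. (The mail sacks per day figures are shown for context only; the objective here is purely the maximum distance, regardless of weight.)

The 1-center on a line is the midpoint of the two extreme points: leftmost at 2, rightmost at 18.
Optimal location = (2 + 18)/2 = 10; maximum distance = (18 − 2)/2 = 8.

location 10, max distance 8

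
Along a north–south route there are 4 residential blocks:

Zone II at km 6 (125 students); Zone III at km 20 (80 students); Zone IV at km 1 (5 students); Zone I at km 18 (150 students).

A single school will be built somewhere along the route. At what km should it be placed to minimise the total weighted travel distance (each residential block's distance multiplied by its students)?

For a sum of weighted absolute distances on a line, the optimum is the weighted median (not the mean). Total weight W = 360; half-weight = 180.
Sort by position and accumulate weight:
  km 1 (Zone IV, w=5) → cum 5
  km 6 (Zone II, w=125) → cum 130
  km 18 (Zone I, w=150) → cum 280  ≥ 180 → median here
  km 20 (Zone III, w=80) → cum 360
Optimal location: km 18.

x = 18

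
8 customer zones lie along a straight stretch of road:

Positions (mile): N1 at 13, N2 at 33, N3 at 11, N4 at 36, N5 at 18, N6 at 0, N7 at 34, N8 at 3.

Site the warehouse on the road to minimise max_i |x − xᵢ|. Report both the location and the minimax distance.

location 18, max distance 18

The 1-center on a line is the midpoint of the two extreme points: leftmost at 0, rightmost at 36.
Optimal location = (0 + 36)/2 = 18; maximum distance = (36 − 0)/2 = 18.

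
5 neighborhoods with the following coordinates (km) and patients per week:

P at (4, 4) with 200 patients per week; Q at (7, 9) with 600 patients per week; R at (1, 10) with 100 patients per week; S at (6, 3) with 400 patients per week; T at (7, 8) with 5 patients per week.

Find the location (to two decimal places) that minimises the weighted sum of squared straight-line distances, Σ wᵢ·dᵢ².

The minimiser of Σwᵢ‖p−pᵢ‖² is the weighted centroid p* = (Σwᵢpᵢ)/(Σwᵢ).
Σwᵢ = 1305.
Σwᵢxᵢ = 200·4 + 600·7 + 100·1 + 400·6 + 5·7 = 7535.
Σwᵢyᵢ = 200·4 + 600·9 + 100·10 + 400·3 + 5·8 = 8440.
x* = 7535/1305 = 5.77, y* = 8440/1305 = 6.47.

(5.77, 6.47)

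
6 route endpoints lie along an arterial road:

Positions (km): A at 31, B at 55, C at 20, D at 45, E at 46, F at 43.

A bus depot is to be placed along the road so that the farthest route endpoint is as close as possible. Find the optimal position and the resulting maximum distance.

location 37.5, max distance 17.5

The 1-center on a line is the midpoint of the two extreme points: leftmost at 20, rightmost at 55.
Optimal location = (20 + 55)/2 = 37.5; maximum distance = (55 − 20)/2 = 17.5.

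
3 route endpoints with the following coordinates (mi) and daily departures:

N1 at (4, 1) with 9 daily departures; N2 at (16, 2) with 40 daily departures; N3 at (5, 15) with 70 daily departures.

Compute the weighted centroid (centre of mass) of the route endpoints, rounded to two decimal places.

(8.62, 9.57)

The minimiser of Σwᵢ‖p−pᵢ‖² is the weighted centroid p* = (Σwᵢpᵢ)/(Σwᵢ).
Σwᵢ = 119.
Σwᵢxᵢ = 9·4 + 40·16 + 70·5 = 1026.
Σwᵢyᵢ = 9·1 + 40·2 + 70·15 = 1139.
x* = 1026/119 = 8.62, y* = 1139/119 = 9.57.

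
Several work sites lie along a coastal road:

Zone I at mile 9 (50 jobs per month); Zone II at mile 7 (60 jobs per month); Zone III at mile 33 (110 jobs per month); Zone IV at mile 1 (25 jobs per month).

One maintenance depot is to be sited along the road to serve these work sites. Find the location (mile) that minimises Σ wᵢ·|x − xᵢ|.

For a sum of weighted absolute distances on a line, the optimum is the weighted median (not the mean). Total weight W = 245; half-weight = 122.5.
Sort by position and accumulate weight:
  mile 1 (Zone IV, w=25) → cum 25
  mile 7 (Zone II, w=60) → cum 85
  mile 9 (Zone I, w=50) → cum 135  ≥ 122.5 → median here
  mile 33 (Zone III, w=110) → cum 245
Optimal location: mile 9.

x = 9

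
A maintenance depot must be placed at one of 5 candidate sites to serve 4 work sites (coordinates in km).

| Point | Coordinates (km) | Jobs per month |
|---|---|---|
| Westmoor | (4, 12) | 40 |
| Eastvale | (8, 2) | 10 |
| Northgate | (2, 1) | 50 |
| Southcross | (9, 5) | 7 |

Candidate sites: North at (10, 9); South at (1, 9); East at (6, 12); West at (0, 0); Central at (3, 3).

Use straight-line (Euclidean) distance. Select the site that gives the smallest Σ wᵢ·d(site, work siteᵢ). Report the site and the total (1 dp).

Central, total 569.3 km

Total weighted distance at each candidate:
  North (10, 9): total = 935.7
  South (1, 9): total = 734.4
  East (6, 12): total = 820.5
  West (0, 0): total = 772.3
  Central (3, 3): total = 569.3
Minimum is at Central with total 569.3 km.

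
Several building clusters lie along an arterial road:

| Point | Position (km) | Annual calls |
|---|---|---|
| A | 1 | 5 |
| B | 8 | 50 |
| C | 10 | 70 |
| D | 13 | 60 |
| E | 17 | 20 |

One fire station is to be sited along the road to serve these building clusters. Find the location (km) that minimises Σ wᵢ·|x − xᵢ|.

For a sum of weighted absolute distances on a line, the optimum is the weighted median (not the mean). Total weight W = 205; half-weight = 102.5.
Sort by position and accumulate weight:
  km 1 (A, w=5) → cum 5
  km 8 (B, w=50) → cum 55
  km 10 (C, w=70) → cum 125  ≥ 102.5 → median here
  km 13 (D, w=60) → cum 185
  km 17 (E, w=20) → cum 205
Optimal location: km 10.

x = 10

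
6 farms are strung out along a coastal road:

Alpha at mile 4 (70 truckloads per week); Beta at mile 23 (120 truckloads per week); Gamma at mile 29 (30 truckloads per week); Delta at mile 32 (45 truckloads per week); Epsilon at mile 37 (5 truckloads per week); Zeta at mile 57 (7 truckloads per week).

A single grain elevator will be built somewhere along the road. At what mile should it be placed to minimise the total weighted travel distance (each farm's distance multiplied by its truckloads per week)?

x = 23

For a sum of weighted absolute distances on a line, the optimum is the weighted median (not the mean). Total weight W = 277; half-weight = 138.5.
Sort by position and accumulate weight:
  mile 4 (Alpha, w=70) → cum 70
  mile 23 (Beta, w=120) → cum 190  ≥ 138.5 → median here
  mile 29 (Gamma, w=30) → cum 220
  mile 32 (Delta, w=45) → cum 265
  mile 37 (Epsilon, w=5) → cum 270
  mile 57 (Zeta, w=7) → cum 277
Optimal location: mile 23.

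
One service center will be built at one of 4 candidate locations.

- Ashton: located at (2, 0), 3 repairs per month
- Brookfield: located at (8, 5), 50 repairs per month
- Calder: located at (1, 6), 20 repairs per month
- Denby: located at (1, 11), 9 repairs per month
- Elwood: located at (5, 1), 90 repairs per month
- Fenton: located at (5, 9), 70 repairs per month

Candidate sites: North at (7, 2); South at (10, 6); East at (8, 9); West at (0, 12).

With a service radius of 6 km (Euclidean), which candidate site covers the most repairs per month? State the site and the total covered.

North, covering 143

Coverage radius r = 6 km; a point is covered iff (Δx)²+(Δy)² ≤ 6² = 36.
  North (7, 2): covers {Ashton, Brookfield, Elwood} → 143
  South (10, 6): covers {Brookfield, Fenton} → 120
  East (8, 9): covers {Brookfield, Fenton} → 120
  West (0, 12): covers {Denby, Fenton} → 79
Maximum coverage at North: 143 repairs per month.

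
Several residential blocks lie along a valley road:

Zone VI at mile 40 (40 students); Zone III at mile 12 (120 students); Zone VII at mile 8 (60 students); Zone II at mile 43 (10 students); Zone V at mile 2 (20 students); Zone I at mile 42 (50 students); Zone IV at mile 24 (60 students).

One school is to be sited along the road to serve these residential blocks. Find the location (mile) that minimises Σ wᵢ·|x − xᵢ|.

For a sum of weighted absolute distances on a line, the optimum is the weighted median (not the mean). Total weight W = 360; half-weight = 180.
Sort by position and accumulate weight:
  mile 2 (Zone V, w=20) → cum 20
  mile 8 (Zone VII, w=60) → cum 80
  mile 12 (Zone III, w=120) → cum 200  ≥ 180 → median here
  mile 24 (Zone IV, w=60) → cum 260
  mile 40 (Zone VI, w=40) → cum 300
  mile 42 (Zone I, w=50) → cum 350
  mile 43 (Zone II, w=10) → cum 360
Optimal location: mile 12.

x = 12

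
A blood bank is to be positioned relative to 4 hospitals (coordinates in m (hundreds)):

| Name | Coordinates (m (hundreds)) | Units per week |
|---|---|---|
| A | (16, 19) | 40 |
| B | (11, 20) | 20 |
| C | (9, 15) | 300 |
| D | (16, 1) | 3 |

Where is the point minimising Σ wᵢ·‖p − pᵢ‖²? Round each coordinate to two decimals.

The minimiser of Σwᵢ‖p−pᵢ‖² is the weighted centroid p* = (Σwᵢpᵢ)/(Σwᵢ).
Σwᵢ = 363.
Σwᵢxᵢ = 40·16 + 20·11 + 300·9 + 3·16 = 3608.
Σwᵢyᵢ = 40·19 + 20·20 + 300·15 + 3·1 = 5663.
x* = 3608/363 = 9.94, y* = 5663/363 = 15.60.

(9.94, 15.60)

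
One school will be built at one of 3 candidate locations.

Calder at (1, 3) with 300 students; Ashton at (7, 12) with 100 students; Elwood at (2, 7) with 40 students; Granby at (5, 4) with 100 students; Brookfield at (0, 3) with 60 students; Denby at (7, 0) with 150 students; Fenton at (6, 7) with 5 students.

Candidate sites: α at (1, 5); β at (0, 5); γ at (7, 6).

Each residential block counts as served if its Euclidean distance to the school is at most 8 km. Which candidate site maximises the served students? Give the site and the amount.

Coverage radius r = 8 km; a point is covered iff (Δx)²+(Δy)² ≤ 8² = 64.
  α (1, 5): covers {Calder, Elwood, Granby, Brookfield, Denby, Fenton} → 655
  β (0, 5): covers {Calder, Elwood, Granby, Brookfield, Fenton} → 505
  γ (7, 6): covers {Calder, Ashton, Elwood, Granby, Brookfield, Denby, Fenton} → 755
Maximum coverage at γ: 755 students.

γ, covering 755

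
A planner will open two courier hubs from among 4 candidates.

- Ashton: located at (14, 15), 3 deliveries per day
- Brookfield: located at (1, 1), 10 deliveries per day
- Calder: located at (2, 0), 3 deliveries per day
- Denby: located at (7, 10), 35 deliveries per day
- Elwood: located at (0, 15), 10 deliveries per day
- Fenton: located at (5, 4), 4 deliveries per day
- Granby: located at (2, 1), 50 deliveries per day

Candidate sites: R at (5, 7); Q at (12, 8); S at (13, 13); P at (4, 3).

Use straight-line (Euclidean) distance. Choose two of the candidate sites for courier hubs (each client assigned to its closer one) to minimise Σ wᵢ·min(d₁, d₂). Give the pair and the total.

Evaluate every pair (each demand assigned to the nearer of the two):
  {R, P}: total = 450.6
  {Q, P}: total = 530.8
  {S, P}: total = 561.9
  {R, S}: total = 669.6
  {R, Q}: total = 684.7
  {Q, S}: total = 1138.1
Best pair: {R, P} with total 450.6.

{R, P}, total 450.6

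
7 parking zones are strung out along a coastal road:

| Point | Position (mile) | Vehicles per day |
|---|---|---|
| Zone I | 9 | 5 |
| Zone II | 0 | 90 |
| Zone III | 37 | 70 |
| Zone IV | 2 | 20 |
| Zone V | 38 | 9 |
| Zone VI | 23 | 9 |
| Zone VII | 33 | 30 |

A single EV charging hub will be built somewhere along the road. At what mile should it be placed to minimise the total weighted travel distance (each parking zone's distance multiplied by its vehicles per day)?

x = 23

For a sum of weighted absolute distances on a line, the optimum is the weighted median (not the mean). Total weight W = 233; half-weight = 116.5.
Sort by position and accumulate weight:
  mile 0 (Zone II, w=90) → cum 90
  mile 2 (Zone IV, w=20) → cum 110
  mile 9 (Zone I, w=5) → cum 115
  mile 23 (Zone VI, w=9) → cum 124  ≥ 116.5 → median here
  mile 33 (Zone VII, w=30) → cum 154
  mile 37 (Zone III, w=70) → cum 224
  mile 38 (Zone V, w=9) → cum 233
Optimal location: mile 23.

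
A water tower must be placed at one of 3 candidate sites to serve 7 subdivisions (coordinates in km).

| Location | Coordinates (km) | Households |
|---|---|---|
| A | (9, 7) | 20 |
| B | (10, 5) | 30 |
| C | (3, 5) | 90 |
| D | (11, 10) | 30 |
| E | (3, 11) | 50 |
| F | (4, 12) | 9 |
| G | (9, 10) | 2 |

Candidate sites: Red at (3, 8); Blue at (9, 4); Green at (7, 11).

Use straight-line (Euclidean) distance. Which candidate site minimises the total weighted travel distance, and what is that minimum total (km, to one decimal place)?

Total weighted distance at each candidate:
  Red (3, 8): total = 1067.3
  Blue (9, 4): total = 1397.5
  Green (7, 11): total = 1296.3
Minimum is at Red with total 1067.3 km.

Red, total 1067.3 km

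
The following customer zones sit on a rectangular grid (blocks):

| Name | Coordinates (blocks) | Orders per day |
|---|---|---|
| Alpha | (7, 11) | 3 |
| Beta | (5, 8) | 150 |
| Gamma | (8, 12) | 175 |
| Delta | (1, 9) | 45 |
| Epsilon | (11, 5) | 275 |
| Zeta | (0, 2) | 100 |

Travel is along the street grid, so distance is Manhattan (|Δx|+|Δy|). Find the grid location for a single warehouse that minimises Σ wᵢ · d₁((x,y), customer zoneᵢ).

(8, 5)

Manhattan distance separates: Σwᵢ(|x−xᵢ|+|y−yᵢ|) = Σwᵢ|x−xᵢ| + Σwᵢ|y−yᵢ|, so x and y are optimised independently as 1-D weighted medians.
Total weight W = 748; half = 374.
x-coordinate, sorted with cumulative weight:
  x=0 (Zeta, w=100) cum 100
  x=1 (Delta, w=45) cum 145
  x=5 (Beta, w=150) cum 295
  x=7 (Alpha, w=3) cum 298
  x=8 (Gamma, w=175) cum 473  ← median
  x=11 (Epsilon, w=275) cum 748
⇒ x* = 8
y-coordinate, sorted with cumulative weight:
  y=2 (Zeta, w=100) cum 100
  y=5 (Epsilon, w=275) cum 375  ← median
  y=8 (Beta, w=150) cum 525
  y=9 (Delta, w=45) cum 570
  y=11 (Alpha, w=3) cum 573
  y=12 (Gamma, w=175) cum 748
⇒ y* = 5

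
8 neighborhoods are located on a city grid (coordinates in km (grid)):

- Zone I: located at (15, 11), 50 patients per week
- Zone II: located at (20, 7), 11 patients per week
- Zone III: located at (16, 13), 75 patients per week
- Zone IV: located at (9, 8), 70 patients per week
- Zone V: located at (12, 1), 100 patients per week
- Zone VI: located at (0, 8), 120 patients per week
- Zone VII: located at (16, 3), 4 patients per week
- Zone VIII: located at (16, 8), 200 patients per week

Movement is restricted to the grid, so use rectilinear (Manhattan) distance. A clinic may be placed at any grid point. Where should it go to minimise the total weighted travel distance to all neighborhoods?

Manhattan distance separates: Σwᵢ(|x−xᵢ|+|y−yᵢ|) = Σwᵢ|x−xᵢ| + Σwᵢ|y−yᵢ|, so x and y are optimised independently as 1-D weighted medians.
Total weight W = 630; half = 315.
x-coordinate, sorted with cumulative weight:
  x=0 (Zone VI, w=120) cum 120
  x=9 (Zone IV, w=70) cum 190
  x=12 (Zone V, w=100) cum 290
  x=15 (Zone I, w=50) cum 340  ← median
  x=16 (Zone III, w=75) cum 415
  x=16 (Zone VII, w=4) cum 419
  x=16 (Zone VIII, w=200) cum 619
  x=20 (Zone II, w=11) cum 630
⇒ x* = 15
y-coordinate, sorted with cumulative weight:
  y=1 (Zone V, w=100) cum 100
  y=3 (Zone VII, w=4) cum 104
  y=7 (Zone II, w=11) cum 115
  y=8 (Zone IV, w=70) cum 185
  y=8 (Zone VI, w=120) cum 305
  y=8 (Zone VIII, w=200) cum 505  ← median
  y=11 (Zone I, w=50) cum 555
  y=13 (Zone III, w=75) cum 630
⇒ y* = 8

(15, 8)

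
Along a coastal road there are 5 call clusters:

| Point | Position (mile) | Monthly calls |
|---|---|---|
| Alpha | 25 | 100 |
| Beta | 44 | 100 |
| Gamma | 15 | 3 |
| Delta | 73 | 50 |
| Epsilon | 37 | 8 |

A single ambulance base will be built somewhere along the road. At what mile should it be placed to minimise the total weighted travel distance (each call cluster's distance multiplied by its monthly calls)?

x = 44

For a sum of weighted absolute distances on a line, the optimum is the weighted median (not the mean). Total weight W = 261; half-weight = 130.5.
Sort by position and accumulate weight:
  mile 15 (Gamma, w=3) → cum 3
  mile 25 (Alpha, w=100) → cum 103
  mile 37 (Epsilon, w=8) → cum 111
  mile 44 (Beta, w=100) → cum 211  ≥ 130.5 → median here
  mile 73 (Delta, w=50) → cum 261
Optimal location: mile 44.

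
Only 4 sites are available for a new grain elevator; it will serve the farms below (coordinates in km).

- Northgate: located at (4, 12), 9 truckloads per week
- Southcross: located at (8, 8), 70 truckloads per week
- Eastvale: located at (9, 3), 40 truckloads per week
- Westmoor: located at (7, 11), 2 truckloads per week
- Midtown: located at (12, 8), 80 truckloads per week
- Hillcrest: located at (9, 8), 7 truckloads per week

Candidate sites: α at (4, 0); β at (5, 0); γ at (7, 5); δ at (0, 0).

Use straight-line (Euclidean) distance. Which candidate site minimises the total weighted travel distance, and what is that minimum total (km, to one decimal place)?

γ, total 906.8 km

Total weighted distance at each candidate:
  α (4, 0): total = 1961.3
  β (5, 0): total = 1841.8
  γ (7, 5): total = 906.8
  δ (0, 0): total = 2549.4
Minimum is at γ with total 906.8 km.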